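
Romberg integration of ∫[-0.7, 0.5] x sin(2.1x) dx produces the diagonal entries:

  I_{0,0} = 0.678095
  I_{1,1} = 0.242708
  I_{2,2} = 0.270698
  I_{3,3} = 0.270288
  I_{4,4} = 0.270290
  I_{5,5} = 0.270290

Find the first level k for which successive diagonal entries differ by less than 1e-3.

|I_{1,1} − I_{0,0}| = 0.435387 ≥ 1e-3
|I_{2,2} − I_{1,1}| = 0.027990 ≥ 1e-3
|I_{3,3} − I_{2,2}| = 0.000410 < 1e-3

k = 3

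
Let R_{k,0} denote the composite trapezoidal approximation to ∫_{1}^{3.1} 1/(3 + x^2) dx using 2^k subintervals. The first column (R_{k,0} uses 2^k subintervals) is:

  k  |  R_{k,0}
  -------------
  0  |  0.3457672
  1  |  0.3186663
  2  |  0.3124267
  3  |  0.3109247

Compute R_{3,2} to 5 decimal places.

Richardson extrapolation on the trapezoidal column (denominator 4−1=3):
R_{2,1} = (4·0.3124267 − 0.3186663) / 3 = 0.3103468
R_{3,1} = 0.3109247 + (0.3109247 − 0.3124267)/3 = 0.3104240
R_{3,2} = 0.3104240 + (0.3104240 − 0.3103468)/15 = 0.3104291

0.31043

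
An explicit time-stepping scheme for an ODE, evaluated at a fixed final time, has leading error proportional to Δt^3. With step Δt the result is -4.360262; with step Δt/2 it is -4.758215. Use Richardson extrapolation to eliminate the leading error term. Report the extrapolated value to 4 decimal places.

Extrapolated value = (8·A(Δt/2) − A(Δt)) / (8 − 1)
= (8·(-4.758215) − (-4.360262)) / 7
= -33.705458 / 7 = -4.815065

-4.8151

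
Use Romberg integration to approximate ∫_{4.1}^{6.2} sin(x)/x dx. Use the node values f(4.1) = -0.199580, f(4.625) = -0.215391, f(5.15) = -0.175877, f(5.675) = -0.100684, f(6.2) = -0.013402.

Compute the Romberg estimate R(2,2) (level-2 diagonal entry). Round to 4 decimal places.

-0.3200

R(0,0) (trapezoid, 1 panel, h=2.1000): -0.223631
R(1,0) (trapezoid, 2 panels, h=1.0500): -0.296486
R(2,0) (trapezoid, 4 panels, h=0.5250): -0.314183
R(1,1) = -0.296486 + (-0.296486 − (-0.223631))/3 = -0.320771
R(2,1) = -0.314183 + (-0.314183 − (-0.296486))/3 = -0.320082
R(2,2) = -0.320082 + (-0.320082 − (-0.320771))/15 = -0.320036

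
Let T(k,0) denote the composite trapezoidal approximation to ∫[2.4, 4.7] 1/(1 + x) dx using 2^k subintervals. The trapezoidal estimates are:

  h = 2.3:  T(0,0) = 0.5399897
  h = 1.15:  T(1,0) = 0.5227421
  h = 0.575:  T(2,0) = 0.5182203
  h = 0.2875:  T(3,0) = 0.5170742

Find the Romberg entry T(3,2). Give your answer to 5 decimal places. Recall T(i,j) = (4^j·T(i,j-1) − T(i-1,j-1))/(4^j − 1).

T(2,1) = (4·0.5182203 − 0.5227421) / 3 = 0.5167130
T(3,1) = (4·0.5170742 − 0.5182203) / 3 = 0.5166922
T(3,2) = 0.5166922 + (0.5166922 − 0.5167130)/15 = 0.5166908

0.51669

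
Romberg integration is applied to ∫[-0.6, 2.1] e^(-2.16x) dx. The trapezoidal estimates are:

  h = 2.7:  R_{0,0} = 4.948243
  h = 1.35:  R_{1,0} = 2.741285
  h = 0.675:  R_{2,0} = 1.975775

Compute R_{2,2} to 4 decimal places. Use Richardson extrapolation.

1.7016

Richardson extrapolation on the trapezoidal column (denominator 4−1=3):
R_{1,1} = (4·2.741285 − 4.948243) / 3 = 2.005632
R_{2,1} = (4·1.975775 − 2.741285) / 3 = 1.720605
R_{2,2} = 1.720605 + (1.720605 − 2.005632)/15 = 1.701603
(Column j=1 coincides with Simpson's rule on the same nodes.)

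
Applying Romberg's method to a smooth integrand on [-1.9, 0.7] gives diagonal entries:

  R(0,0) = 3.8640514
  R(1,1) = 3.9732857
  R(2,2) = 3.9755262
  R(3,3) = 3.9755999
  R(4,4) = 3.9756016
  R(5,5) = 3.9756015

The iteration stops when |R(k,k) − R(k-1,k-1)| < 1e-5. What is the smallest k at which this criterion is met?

k = 4

|R(1,1) − R(0,0)| = 0.1092343 ≥ 1e-5
|R(2,2) − R(1,1)| = 0.0022405 ≥ 1e-5
|R(3,3) − R(2,2)| = 0.0000737 ≥ 1e-5
|R(4,4) − R(3,3)| = 0.0000017 < 1e-5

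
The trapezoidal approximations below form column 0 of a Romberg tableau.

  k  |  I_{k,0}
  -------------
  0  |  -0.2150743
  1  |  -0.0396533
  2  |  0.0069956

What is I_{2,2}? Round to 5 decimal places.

I_{1,1} = (4·(-0.0396533) − (-0.2150743)) / 3 = 0.0188204
I_{2,1} = 0.0069956 + (0.0069956 − (-0.0396533))/3 = 0.0225452
I_{2,2} = 0.0225452 + (0.0225452 − 0.0188204)/15 = 0.0227935
(Column j=1 coincides with Simpson's rule on the same nodes.)

0.02279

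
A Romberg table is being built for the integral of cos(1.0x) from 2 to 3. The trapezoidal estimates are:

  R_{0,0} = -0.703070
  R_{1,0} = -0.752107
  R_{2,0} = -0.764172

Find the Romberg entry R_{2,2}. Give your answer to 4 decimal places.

-0.7682

R_{1,1} = -0.752107 + (-0.752107 − (-0.703070))/3 = -0.768453
R_{2,1} = (4·(-0.764172) − (-0.752107)) / 3 = -0.768194
R_{2,2} = (16·(-0.768194) − (-0.768453)) / 15 = -0.768177
(Column j=1 coincides with Simpson's rule on the same nodes.)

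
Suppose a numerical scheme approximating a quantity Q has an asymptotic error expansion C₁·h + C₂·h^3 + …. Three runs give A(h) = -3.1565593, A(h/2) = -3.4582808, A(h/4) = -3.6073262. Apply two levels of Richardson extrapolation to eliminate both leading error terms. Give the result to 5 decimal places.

First eliminate the h term (factor 2^1 = 2):
  B₁ = (2·(-3.4582808) − (-3.1565593))/1 = -3.7600023
  B₂ = (2·(-3.6073262) − (-3.4582808))/1 = -3.7563716
Then eliminate the h^3 term (factor 2^3 = 8):
  (8·(-3.7563716) − (-3.7600023))/7 = -3.7558529

-3.75585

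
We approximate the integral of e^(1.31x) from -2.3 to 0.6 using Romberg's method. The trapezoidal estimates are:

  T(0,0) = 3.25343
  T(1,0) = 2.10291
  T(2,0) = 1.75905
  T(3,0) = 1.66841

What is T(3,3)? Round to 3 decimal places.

Richardson extrapolation on the trapezoidal column (denominator 4−1=3):
T(1,1) = (4·2.10291 − 3.25343) / 3 = 1.71940
T(2,1) = 1.75905 + (1.75905 − 2.10291)/3 = 1.64443
T(3,1) = (4·1.66841 − 1.75905) / 3 = 1.63820
T(2,2) = (16·1.64443 − 1.71940) / 15 = 1.63943
T(3,2) = (16·1.63820 − 1.64443) / 15 = 1.63778
T(3,3) = (64·1.63778 − 1.63943) / 63 = 1.63775

1.638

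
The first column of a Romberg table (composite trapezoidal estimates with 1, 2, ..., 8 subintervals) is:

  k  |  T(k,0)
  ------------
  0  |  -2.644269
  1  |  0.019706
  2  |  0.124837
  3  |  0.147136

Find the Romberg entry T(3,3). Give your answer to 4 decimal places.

0.1549

Richardson extrapolation on the trapezoidal column (denominator 4−1=3):
T(1,1) = 0.019706 + (0.019706 − (-2.644269))/3 = 0.907698
T(2,1) = 0.124837 + (0.124837 − 0.019706)/3 = 0.159881
T(3,1) = (4·0.147136 − 0.124837) / 3 = 0.154569
T(2,2) = 0.159881 + (0.159881 − 0.907698)/15 = 0.110027
T(3,2) = 0.154569 + (0.154569 − 0.159881)/15 = 0.154215
T(3,3) = 0.154215 + (0.154215 − 0.110027)/63 = 0.154916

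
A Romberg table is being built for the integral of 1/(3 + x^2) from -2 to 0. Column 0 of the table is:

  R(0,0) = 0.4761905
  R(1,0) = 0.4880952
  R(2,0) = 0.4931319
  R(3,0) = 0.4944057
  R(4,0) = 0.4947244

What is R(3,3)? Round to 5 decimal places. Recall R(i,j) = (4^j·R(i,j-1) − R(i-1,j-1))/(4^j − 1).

Richardson extrapolation on the trapezoidal column (denominator 4−1=3):
R(1,1) = (4·0.4880952 − 0.4761905) / 3 = 0.4920634
R(2,1) = (4·0.4931319 − 0.4880952) / 3 = 0.4948108
R(3,1) = (4·0.4944057 − 0.4931319) / 3 = 0.4948303
R(2,2) = (16·0.4948108 − 0.4920634) / 15 = 0.4949940
R(3,2) = 0.4948303 + (0.4948303 − 0.4948108)/15 = 0.4948316
R(3,3) = 0.4948316 + (0.4948316 − 0.4949940)/63 = 0.4948290
(Column j=1 coincides with Simpson's rule on the same nodes.)

0.49483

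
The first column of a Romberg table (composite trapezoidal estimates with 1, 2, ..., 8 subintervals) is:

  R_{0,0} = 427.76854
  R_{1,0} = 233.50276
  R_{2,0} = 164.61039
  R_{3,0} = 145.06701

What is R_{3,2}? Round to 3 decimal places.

138.346

R_{2,1} = 164.61039 + (164.61039 − 233.50276)/3 = 141.64627
R_{3,1} = (4·145.06701 − 164.61039) / 3 = 138.55255
R_{3,2} = 138.55255 + (138.55255 − 141.64627)/15 = 138.34630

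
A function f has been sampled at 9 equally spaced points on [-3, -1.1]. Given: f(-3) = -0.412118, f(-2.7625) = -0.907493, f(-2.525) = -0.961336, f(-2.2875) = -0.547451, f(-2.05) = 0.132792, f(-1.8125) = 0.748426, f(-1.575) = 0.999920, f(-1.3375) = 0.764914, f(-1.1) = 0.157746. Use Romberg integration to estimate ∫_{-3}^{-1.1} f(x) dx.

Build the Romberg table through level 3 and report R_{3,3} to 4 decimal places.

R_{0,0} (trapezoid, 1 panel, h=1.9000): -0.241653
R_{1,0} (trapezoid, 2 panels, h=0.9500): 0.005326
R_{2,0} (trapezoid, 4 panels, h=0.4750): 0.020990
R_{3,0} (trapezoid, 8 panels, h=0.2375): 0.024364
R_{1,1} = 0.005326 + (0.005326 − (-0.241653))/3 = 0.087652
R_{2,1} = 0.020990 + (0.020990 − 0.005326)/3 = 0.026211
R_{3,1} = 0.024364 + (0.024364 − 0.020990)/3 = 0.025489
R_{2,2} = 0.026211 + (0.026211 − 0.087652)/15 = 0.022115
R_{3,2} = 0.025489 + (0.025489 − 0.026211)/15 = 0.025441
R_{3,3} = 0.025441 + (0.025441 − 0.022115)/63 = 0.025494

0.0255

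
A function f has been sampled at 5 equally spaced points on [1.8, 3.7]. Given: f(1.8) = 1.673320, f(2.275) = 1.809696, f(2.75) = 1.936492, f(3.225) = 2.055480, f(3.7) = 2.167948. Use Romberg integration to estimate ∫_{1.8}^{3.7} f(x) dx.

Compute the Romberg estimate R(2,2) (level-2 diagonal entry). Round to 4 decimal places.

3.6694

R(0,0) (trapezoid, 1 panel, h=1.9000): 3.649205
R(1,0) (trapezoid, 2 panels, h=0.9500): 3.664270
R(2,0) (trapezoid, 4 panels, h=0.4750): 3.668093
R(1,1) = 3.664270 + (3.664270 − 3.649205)/3 = 3.669292
R(2,1) = 3.668093 + (3.668093 − 3.664270)/3 = 3.669367
R(2,2) = 3.669367 + (3.669367 − 3.669292)/15 = 3.669372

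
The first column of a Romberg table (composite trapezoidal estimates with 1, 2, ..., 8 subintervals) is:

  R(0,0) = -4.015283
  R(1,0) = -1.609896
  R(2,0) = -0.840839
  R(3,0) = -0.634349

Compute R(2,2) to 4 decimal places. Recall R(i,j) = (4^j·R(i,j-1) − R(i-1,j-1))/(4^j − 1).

-0.5696

Richardson extrapolation on the trapezoidal column (denominator 4−1=3):
R(1,1) = (4·(-1.609896) − (-4.015283)) / 3 = -0.808100
R(2,1) = (4·(-0.840839) − (-1.609896)) / 3 = -0.584487
R(2,2) = -0.584487 + (-0.584487 − (-0.808100))/15 = -0.569579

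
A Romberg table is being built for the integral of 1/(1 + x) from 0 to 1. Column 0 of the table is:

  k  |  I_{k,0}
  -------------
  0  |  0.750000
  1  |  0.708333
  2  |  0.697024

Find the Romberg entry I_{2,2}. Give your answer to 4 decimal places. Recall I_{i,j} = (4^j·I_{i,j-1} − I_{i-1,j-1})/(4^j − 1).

I_{1,1} = 0.708333 + (0.708333 − 0.750000)/3 = 0.694444
I_{2,1} = 0.697024 + (0.697024 − 0.708333)/3 = 0.693254
I_{2,2} = 0.693254 + (0.693254 − 0.694444)/15 = 0.693175
(Column j=1 coincides with Simpson's rule on the same nodes.)

0.6932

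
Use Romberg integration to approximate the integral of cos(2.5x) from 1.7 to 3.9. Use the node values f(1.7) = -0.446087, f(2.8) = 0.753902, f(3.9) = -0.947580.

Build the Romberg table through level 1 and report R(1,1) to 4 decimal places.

R(0,0) (trapezoid, 1 panel, h=2.2000): -1.533034
R(1,0) (trapezoid, 2 panels, h=1.1000): 0.062775
R(1,1) = 0.062775 + (0.062775 − (-1.533034))/3 = 0.594711

0.5947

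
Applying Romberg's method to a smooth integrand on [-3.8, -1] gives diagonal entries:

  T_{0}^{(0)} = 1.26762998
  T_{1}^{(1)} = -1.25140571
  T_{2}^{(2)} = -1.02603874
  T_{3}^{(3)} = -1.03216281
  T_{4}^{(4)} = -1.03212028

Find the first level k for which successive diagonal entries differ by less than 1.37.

|T_{1}^{(1)} − T_{0}^{(0)}| = 2.51903569 ≥ 1.37
|T_{2}^{(2)} − T_{1}^{(1)}| = 0.22536697 < 1.37

k = 2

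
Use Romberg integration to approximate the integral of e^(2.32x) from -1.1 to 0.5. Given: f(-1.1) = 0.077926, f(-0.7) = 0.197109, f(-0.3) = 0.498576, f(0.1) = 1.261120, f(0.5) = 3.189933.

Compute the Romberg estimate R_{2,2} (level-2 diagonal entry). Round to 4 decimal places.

1.3426

R_{0,0} (trapezoid, 1 panel, h=1.6000): 2.614287
R_{1,0} (trapezoid, 2 panels, h=0.8000): 1.706004
R_{2,0} (trapezoid, 4 panels, h=0.4000): 1.436294
R_{1,1} = 1.706004 + (1.706004 − 2.614287)/3 = 1.403243
R_{2,1} = 1.436294 + (1.436294 − 1.706004)/3 = 1.346391
R_{2,2} = 1.346391 + (1.346391 − 1.403243)/15 = 1.342601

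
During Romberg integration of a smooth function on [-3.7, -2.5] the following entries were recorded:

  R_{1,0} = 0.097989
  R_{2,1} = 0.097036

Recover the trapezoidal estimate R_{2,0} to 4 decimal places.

0.0973

From R_{2,1} = (4·R_{2,0} − R_{1,0})/3, solve for R_{2,0}:
4·R_{2,0} = 3·0.097036 + 0.097989 = 0.389097
R_{2,0} = 0.097274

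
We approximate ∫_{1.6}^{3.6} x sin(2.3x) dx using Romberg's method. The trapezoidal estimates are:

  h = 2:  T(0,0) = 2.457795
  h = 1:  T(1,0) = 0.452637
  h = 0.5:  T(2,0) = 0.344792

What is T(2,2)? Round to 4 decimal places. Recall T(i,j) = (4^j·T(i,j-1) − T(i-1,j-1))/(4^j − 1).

0.3438

T(1,1) = (4·0.452637 − 2.457795) / 3 = -0.215749
T(2,1) = 0.344792 + (0.344792 − 0.452637)/3 = 0.308844
T(2,2) = 0.308844 + (0.308844 − (-0.215749))/15 = 0.343817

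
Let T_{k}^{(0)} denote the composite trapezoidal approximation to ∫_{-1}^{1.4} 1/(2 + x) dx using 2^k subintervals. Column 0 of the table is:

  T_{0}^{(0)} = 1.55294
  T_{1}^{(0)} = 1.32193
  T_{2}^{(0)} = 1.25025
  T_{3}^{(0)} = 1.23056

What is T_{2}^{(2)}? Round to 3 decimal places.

T_{1}^{(1)} = (4·1.32193 − 1.55294) / 3 = 1.24493
T_{2}^{(1)} = 1.25025 + (1.25025 − 1.32193)/3 = 1.22636
T_{2}^{(2)} = (16·1.22636 − 1.24493) / 15 = 1.22512
(Column j=1 coincides with Simpson's rule on the same nodes.)

1.225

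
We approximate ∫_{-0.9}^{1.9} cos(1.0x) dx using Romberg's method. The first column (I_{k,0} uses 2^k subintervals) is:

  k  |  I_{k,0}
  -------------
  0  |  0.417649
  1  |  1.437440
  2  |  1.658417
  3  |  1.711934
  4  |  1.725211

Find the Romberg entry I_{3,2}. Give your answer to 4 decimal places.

Richardson extrapolation on the trapezoidal column (denominator 4−1=3):
I_{2,1} = (4·1.658417 − 1.437440) / 3 = 1.732076
I_{3,1} = 1.711934 + (1.711934 − 1.658417)/3 = 1.729773
I_{3,2} = (16·1.729773 − 1.732076) / 15 = 1.729619

1.7296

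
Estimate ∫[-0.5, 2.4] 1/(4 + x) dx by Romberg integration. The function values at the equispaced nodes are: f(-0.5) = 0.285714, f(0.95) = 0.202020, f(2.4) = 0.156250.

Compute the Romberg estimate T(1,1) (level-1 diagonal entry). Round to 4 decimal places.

0.6042

T(0,0) (trapezoid, 1 panel, h=2.9000): 0.640848
T(1,0) (trapezoid, 2 panels, h=1.4500): 0.613353
T(1,1) = 0.613353 + (0.613353 − 0.640848)/3 = 0.604188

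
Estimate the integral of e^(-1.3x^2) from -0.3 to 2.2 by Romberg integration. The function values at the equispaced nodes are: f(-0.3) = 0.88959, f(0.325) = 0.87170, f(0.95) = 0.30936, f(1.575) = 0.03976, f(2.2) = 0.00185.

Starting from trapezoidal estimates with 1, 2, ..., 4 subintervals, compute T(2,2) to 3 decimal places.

1.087

T(0,0) (trapezoid, 1 panel, h=2.5000): 1.11430
T(1,0) (trapezoid, 2 panels, h=1.2500): 0.94385
T(2,0) (trapezoid, 4 panels, h=0.6250): 1.04159
T(1,1) = 0.94385 + (0.94385 − 1.11430)/3 = 0.88703
T(2,1) = 1.04159 + (1.04159 − 0.94385)/3 = 1.07417
T(2,2) = 1.07417 + (1.07417 − 0.88703)/15 = 1.08665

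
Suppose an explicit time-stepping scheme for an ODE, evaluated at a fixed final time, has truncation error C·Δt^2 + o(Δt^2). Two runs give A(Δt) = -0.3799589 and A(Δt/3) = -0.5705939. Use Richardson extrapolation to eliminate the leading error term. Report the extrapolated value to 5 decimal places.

-0.59442

The leading error scales as Δt^2; refining by a factor of 3 reduces it by 3^2 = 9.
Extrapolated value = (9·A(Δt/3) − A(Δt)) / (9 − 1)
= (9·(-0.5705939) − (-0.3799589)) / 8
= -4.7553862 / 8 = -0.5944233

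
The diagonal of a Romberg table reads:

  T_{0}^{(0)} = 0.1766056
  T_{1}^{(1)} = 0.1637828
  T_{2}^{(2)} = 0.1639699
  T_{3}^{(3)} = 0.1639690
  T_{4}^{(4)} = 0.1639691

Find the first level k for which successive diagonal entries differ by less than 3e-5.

k = 3

|T_{1}^{(1)} − T_{0}^{(0)}| = 0.0128228 ≥ 3e-5
|T_{2}^{(2)} − T_{1}^{(1)}| = 0.0001871 ≥ 3e-5
|T_{3}^{(3)} − T_{2}^{(2)}| = 0.0000009 < 3e-5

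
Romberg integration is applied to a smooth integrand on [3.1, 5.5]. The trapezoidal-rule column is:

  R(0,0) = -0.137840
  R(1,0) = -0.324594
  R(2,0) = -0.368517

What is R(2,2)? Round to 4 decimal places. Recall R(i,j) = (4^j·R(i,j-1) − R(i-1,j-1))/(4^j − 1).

Richardson extrapolation on the trapezoidal column (denominator 4−1=3):
R(1,1) = -0.324594 + (-0.324594 − (-0.137840))/3 = -0.386845
R(2,1) = -0.368517 + (-0.368517 − (-0.324594))/3 = -0.383158
R(2,2) = (16·(-0.383158) − (-0.386845)) / 15 = -0.382912

-0.3829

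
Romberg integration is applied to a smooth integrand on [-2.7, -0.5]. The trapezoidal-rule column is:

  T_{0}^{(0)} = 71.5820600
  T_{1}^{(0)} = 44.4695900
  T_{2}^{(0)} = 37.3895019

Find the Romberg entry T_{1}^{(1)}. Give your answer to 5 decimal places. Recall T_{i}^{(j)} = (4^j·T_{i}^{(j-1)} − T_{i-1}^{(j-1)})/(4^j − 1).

Richardson extrapolation on the trapezoidal column (denominator 4−1=3):
T_{1}^{(1)} = 44.4695900 + (44.4695900 − 71.5820600)/3 = 35.4321000

35.43210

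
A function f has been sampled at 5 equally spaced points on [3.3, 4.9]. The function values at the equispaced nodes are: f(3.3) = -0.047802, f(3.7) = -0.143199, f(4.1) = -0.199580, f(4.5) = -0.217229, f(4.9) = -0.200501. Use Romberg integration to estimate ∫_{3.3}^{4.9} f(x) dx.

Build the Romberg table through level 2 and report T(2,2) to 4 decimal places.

-0.2785

T(0,0) (trapezoid, 1 panel, h=1.6000): -0.198642
T(1,0) (trapezoid, 2 panels, h=0.8000): -0.258985
T(2,0) (trapezoid, 4 panels, h=0.4000): -0.273664
T(1,1) = -0.258985 + (-0.258985 − (-0.198642))/3 = -0.279099
T(2,1) = -0.273664 + (-0.273664 − (-0.258985))/3 = -0.278557
T(2,2) = -0.278557 + (-0.278557 − (-0.279099))/15 = -0.278521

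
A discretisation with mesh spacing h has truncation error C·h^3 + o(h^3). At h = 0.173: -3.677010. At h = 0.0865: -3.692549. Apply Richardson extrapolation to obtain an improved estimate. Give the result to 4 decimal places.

-3.6948

Extrapolated value = (8·A(h/2) − A(h)) / (8 − 1)
= (8·(-3.692549) − (-3.677010)) / 7
= -25.863382 / 7 = -3.694769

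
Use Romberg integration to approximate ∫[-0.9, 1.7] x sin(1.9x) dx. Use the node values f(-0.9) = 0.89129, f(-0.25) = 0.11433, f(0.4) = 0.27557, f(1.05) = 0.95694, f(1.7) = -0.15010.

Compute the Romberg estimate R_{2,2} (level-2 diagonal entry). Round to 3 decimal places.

R_{0,0} (trapezoid, 1 panel, h=2.6000): 0.96355
R_{1,0} (trapezoid, 2 panels, h=1.3000): 0.84001
R_{2,0} (trapezoid, 4 panels, h=0.6500): 1.11633
R_{1,1} = 0.84001 + (0.84001 − 0.96355)/3 = 0.79883
R_{2,1} = 1.11633 + (1.11633 − 0.84001)/3 = 1.20844
R_{2,2} = 1.20844 + (1.20844 − 0.79883)/15 = 1.23575

1.236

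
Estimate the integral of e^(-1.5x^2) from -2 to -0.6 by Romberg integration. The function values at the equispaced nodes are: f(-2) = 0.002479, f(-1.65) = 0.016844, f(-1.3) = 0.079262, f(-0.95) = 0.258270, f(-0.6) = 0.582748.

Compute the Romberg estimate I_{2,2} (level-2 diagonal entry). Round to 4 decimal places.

I_{0,0} (trapezoid, 1 panel, h=1.4000): 0.409659
I_{1,0} (trapezoid, 2 panels, h=0.7000): 0.260313
I_{2,0} (trapezoid, 4 panels, h=0.3500): 0.226446
I_{1,1} = 0.260313 + (0.260313 − 0.409659)/3 = 0.210531
I_{2,1} = 0.226446 + (0.226446 − 0.260313)/3 = 0.215157
I_{2,2} = 0.215157 + (0.215157 − 0.210531)/15 = 0.215465

0.2155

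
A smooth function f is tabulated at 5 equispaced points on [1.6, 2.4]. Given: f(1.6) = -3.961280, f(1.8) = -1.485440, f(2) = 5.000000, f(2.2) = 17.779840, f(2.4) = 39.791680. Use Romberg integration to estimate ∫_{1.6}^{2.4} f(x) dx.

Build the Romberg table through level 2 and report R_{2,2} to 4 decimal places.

R_{0,0} (trapezoid, 1 panel, h=0.8000): 14.332160
R_{1,0} (trapezoid, 2 panels, h=0.4000): 9.166080
R_{2,0} (trapezoid, 4 panels, h=0.2000): 7.841920
R_{1,1} = 9.166080 + (9.166080 − 14.332160)/3 = 7.444053
R_{2,1} = 7.841920 + (7.841920 − 9.166080)/3 = 7.400533
R_{2,2} = 7.400533 + (7.400533 − 7.444053)/15 = 7.397632

7.3976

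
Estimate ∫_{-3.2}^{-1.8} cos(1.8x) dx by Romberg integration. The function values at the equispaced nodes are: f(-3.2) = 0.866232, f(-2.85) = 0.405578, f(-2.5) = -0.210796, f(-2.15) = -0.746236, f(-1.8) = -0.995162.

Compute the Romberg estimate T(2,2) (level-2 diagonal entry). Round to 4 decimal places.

T(0,0) (trapezoid, 1 panel, h=1.4000): -0.090251
T(1,0) (trapezoid, 2 panels, h=0.7000): -0.192683
T(2,0) (trapezoid, 4 panels, h=0.3500): -0.215572
T(1,1) = -0.192683 + (-0.192683 − (-0.090251))/3 = -0.226827
T(2,1) = -0.215572 + (-0.215572 − (-0.192683))/3 = -0.223202
T(2,2) = -0.223202 + (-0.223202 − (-0.226827))/15 = -0.222960

-0.2230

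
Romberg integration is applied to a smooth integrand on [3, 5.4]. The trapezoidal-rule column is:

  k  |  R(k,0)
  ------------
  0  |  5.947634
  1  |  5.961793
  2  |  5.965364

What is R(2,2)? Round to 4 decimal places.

5.9666

Richardson extrapolation on the trapezoidal column (denominator 4−1=3):
R(1,1) = 5.961793 + (5.961793 − 5.947634)/3 = 5.966513
R(2,1) = 5.965364 + (5.965364 − 5.961793)/3 = 5.966554
R(2,2) = 5.966554 + (5.966554 − 5.966513)/15 = 5.966557
(Column j=1 coincides with Simpson's rule on the same nodes.)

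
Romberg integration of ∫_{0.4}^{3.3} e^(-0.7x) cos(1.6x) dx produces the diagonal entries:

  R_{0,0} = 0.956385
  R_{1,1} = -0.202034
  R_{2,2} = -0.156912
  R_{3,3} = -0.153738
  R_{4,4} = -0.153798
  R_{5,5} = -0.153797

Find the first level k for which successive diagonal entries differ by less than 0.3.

k = 2

|R_{1,1} − R_{0,0}| = 1.158419 ≥ 0.3
|R_{2,2} − R_{1,1}| = 0.045122 < 0.3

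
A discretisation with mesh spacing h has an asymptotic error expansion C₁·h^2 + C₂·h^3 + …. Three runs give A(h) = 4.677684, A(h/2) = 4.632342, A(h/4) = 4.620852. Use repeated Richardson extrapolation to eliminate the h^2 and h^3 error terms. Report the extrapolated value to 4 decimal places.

First eliminate the h^2 term (factor 2^2 = 4):
  B₁ = (4·4.632342 − 4.677684)/3 = 4.617228
  B₂ = (4·4.620852 − 4.632342)/3 = 4.617022
Then eliminate the h^3 term (factor 2^3 = 8):
  (8·4.617022 − 4.617228)/7 = 4.616993

4.6170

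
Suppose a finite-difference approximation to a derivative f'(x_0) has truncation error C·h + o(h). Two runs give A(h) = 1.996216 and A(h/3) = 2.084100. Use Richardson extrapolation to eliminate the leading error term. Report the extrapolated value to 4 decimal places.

2.1280

The leading error scales as h; refining by a factor of 3 reduces it by 3^1 = 3.
Extrapolated value = (3·A(h/3) − A(h)) / (3 − 1)
= (3·2.084100 − 1.996216) / 2
= 4.256084 / 2 = 2.128042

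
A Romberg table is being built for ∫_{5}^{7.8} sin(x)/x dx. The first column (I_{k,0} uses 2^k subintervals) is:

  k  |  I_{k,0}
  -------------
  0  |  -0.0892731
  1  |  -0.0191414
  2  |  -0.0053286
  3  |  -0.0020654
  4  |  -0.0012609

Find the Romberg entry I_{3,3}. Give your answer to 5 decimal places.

-0.00099

I_{1,1} = (4·(-0.0191414) − (-0.0892731)) / 3 = 0.0042358
I_{2,1} = -0.0053286 + (-0.0053286 − (-0.0191414))/3 = -0.0007243
I_{3,1} = -0.0020654 + (-0.0020654 − (-0.0053286))/3 = -0.0009777
I_{2,2} = (16·(-0.0007243) − 0.0042358) / 15 = -0.0010550
I_{3,2} = -0.0009777 + (-0.0009777 − (-0.0007243))/15 = -0.0009946
I_{3,3} = -0.0009946 + (-0.0009946 − (-0.0010550))/63 = -0.0009936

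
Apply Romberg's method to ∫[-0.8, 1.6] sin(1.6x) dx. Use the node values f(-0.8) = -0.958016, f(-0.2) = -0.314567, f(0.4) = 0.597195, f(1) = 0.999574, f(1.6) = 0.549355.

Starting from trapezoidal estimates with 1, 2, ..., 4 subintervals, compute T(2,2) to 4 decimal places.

0.6994

T(0,0) (trapezoid, 1 panel, h=2.4000): -0.490393
T(1,0) (trapezoid, 2 panels, h=1.2000): 0.471437
T(2,0) (trapezoid, 4 panels, h=0.6000): 0.646723
T(1,1) = 0.471437 + (0.471437 − (-0.490393))/3 = 0.792047
T(2,1) = 0.646723 + (0.646723 − 0.471437)/3 = 0.705152
T(2,2) = 0.705152 + (0.705152 − 0.792047)/15 = 0.699359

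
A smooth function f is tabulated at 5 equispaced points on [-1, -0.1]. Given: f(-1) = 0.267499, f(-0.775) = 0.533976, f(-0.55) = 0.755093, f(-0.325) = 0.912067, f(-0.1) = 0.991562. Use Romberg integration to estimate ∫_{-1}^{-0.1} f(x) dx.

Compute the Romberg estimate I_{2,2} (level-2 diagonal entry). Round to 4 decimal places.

I_{0,0} (trapezoid, 1 panel, h=0.9000): 0.566577
I_{1,0} (trapezoid, 2 panels, h=0.4500): 0.623081
I_{2,0} (trapezoid, 4 panels, h=0.2250): 0.636900
I_{1,1} = 0.623081 + (0.623081 − 0.566577)/3 = 0.641916
I_{2,1} = 0.636900 + (0.636900 − 0.623081)/3 = 0.641506
I_{2,2} = 0.641506 + (0.641506 − 0.641916)/15 = 0.641479

0.6415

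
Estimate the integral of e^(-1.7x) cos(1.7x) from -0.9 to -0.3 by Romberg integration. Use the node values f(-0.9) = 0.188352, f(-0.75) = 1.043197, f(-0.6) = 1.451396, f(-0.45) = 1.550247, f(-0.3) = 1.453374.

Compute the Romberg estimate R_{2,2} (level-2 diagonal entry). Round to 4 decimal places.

0.7460

R_{0,0} (trapezoid, 1 panel, h=0.6000): 0.492518
R_{1,0} (trapezoid, 2 panels, h=0.3000): 0.681678
R_{2,0} (trapezoid, 4 panels, h=0.1500): 0.729855
R_{1,1} = 0.681678 + (0.681678 − 0.492518)/3 = 0.744731
R_{2,1} = 0.729855 + (0.729855 − 0.681678)/3 = 0.745914
R_{2,2} = 0.745914 + (0.745914 − 0.744731)/15 = 0.745993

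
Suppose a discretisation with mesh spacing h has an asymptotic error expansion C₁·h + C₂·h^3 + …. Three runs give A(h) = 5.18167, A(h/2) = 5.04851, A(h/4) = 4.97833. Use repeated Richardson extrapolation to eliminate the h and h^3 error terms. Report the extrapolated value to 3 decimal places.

4.907

First eliminate the h term (factor 2^1 = 2):
  B₁ = (2·5.04851 − 5.18167)/1 = 4.91535
  B₂ = (2·4.97833 − 5.04851)/1 = 4.90815
Then eliminate the h^3 term (factor 2^3 = 8):
  (8·4.90815 − 4.91535)/7 = 4.90712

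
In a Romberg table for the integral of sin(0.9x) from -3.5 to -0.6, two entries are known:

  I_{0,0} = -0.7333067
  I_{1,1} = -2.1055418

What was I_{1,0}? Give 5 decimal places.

-1.76248

From I_{1,1} = (4·I_{1,0} − I_{0,0})/3, solve for I_{1,0}:
4·I_{1,0} = 3·(-2.1055418) + (-0.7333067) = -7.0499321
I_{1,0} = -1.7624830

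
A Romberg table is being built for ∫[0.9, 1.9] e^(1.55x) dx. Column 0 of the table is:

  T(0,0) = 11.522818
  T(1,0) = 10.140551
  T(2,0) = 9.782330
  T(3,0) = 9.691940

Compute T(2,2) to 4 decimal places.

T(1,1) = 10.140551 + (10.140551 − 11.522818)/3 = 9.679795
T(2,1) = 9.782330 + (9.782330 − 10.140551)/3 = 9.662923
T(2,2) = (16·9.662923 − 9.679795) / 15 = 9.661798

9.6618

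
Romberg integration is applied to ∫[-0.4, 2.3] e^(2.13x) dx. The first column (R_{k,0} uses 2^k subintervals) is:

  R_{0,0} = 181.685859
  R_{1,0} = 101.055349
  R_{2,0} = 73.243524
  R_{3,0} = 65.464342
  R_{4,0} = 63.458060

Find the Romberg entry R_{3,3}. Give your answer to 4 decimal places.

62.7900

Richardson extrapolation on the trapezoidal column (denominator 4−1=3):
R_{1,1} = (4·101.055349 − 181.685859) / 3 = 74.178512
R_{2,1} = 73.243524 + (73.243524 − 101.055349)/3 = 63.972916
R_{3,1} = 65.464342 + (65.464342 − 73.243524)/3 = 62.871281
R_{2,2} = 63.972916 + (63.972916 − 74.178512)/15 = 63.292543
R_{3,2} = 62.871281 + (62.871281 − 63.972916)/15 = 62.797839
R_{3,3} = 62.797839 + (62.797839 − 63.292543)/63 = 62.789987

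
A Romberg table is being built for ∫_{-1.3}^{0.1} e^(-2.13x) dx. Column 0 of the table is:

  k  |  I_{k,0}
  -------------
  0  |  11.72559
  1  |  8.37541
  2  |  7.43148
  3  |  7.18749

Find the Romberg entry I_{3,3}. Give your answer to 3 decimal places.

7.105

Richardson extrapolation on the trapezoidal column (denominator 4−1=3):
I_{1,1} = (4·8.37541 − 11.72559) / 3 = 7.25868
I_{2,1} = (4·7.43148 − 8.37541) / 3 = 7.11684
I_{3,1} = 7.18749 + (7.18749 − 7.43148)/3 = 7.10616
I_{2,2} = 7.11684 + (7.11684 − 7.25868)/15 = 7.10738
I_{3,2} = 7.10616 + (7.10616 − 7.11684)/15 = 7.10545
I_{3,3} = (64·7.10545 − 7.10738) / 63 = 7.10542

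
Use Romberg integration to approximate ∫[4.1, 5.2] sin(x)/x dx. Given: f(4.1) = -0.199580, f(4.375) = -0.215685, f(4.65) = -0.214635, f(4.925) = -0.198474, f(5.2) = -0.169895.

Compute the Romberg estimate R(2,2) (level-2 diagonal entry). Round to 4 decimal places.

-0.2251

R(0,0) (trapezoid, 1 panel, h=1.1000): -0.203211
R(1,0) (trapezoid, 2 panels, h=0.5500): -0.219655
R(2,0) (trapezoid, 4 panels, h=0.2750): -0.223721
R(1,1) = -0.219655 + (-0.219655 − (-0.203211))/3 = -0.225136
R(2,1) = -0.223721 + (-0.223721 − (-0.219655))/3 = -0.225076
R(2,2) = -0.225076 + (-0.225076 − (-0.225136))/15 = -0.225072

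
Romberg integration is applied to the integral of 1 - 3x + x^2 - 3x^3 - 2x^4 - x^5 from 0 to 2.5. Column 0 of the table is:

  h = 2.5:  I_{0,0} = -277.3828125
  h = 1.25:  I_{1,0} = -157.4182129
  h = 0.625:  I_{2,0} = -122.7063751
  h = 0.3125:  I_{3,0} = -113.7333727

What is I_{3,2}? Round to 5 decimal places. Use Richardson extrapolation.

-110.71615

I_{2,1} = -122.7063751 + (-122.7063751 − (-157.4182129))/3 = -111.1357625
I_{3,1} = -113.7333727 + (-113.7333727 − (-122.7063751))/3 = -110.7423719
I_{3,2} = (16·(-110.7423719) − (-111.1357625)) / 15 = -110.7161459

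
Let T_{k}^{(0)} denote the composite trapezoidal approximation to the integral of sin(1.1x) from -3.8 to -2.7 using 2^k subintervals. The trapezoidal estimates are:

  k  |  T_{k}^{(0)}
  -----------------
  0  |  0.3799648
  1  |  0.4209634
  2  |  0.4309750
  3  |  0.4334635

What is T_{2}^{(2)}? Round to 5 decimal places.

0.43429

Richardson extrapolation on the trapezoidal column (denominator 4−1=3):
T_{1}^{(1)} = (4·0.4209634 − 0.3799648) / 3 = 0.4346296
T_{2}^{(1)} = (4·0.4309750 − 0.4209634) / 3 = 0.4343122
T_{2}^{(2)} = (16·0.4343122 − 0.4346296) / 15 = 0.4342910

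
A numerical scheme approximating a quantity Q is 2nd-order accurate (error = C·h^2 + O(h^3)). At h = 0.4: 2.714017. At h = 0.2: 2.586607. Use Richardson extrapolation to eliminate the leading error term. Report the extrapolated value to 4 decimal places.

2.5441

The leading error scales as h^2; refining by a factor of 2 reduces it by 2^2 = 4.
Extrapolated value = (4·A(h/2) − A(h)) / (4 − 1)
= (4·2.586607 − 2.714017) / 3
= 7.632411 / 3 = 2.544137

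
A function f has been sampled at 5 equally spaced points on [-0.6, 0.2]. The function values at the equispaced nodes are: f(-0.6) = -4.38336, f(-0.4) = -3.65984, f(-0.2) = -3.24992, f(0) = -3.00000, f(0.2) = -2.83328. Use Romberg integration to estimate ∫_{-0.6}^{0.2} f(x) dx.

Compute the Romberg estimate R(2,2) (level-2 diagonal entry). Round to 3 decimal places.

R(0,0) (trapezoid, 1 panel, h=0.8000): -2.88666
R(1,0) (trapezoid, 2 panels, h=0.4000): -2.74330
R(2,0) (trapezoid, 4 panels, h=0.2000): -2.70362
R(1,1) = -2.74330 + (-2.74330 − (-2.88666))/3 = -2.69551
R(2,1) = -2.70362 + (-2.70362 − (-2.74330))/3 = -2.69039
R(2,2) = -2.69039 + (-2.69039 − (-2.69551))/15 = -2.69005

-2.690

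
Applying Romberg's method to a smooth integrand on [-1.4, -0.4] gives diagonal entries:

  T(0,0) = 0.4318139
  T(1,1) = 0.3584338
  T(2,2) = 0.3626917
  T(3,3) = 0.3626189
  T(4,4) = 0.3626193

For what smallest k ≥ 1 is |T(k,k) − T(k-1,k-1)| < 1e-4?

|T(1,1) − T(0,0)| = 0.0733801 ≥ 1e-4
|T(2,2) − T(1,1)| = 0.0042579 ≥ 1e-4
|T(3,3) − T(2,2)| = 0.0000728 < 1e-4

k = 3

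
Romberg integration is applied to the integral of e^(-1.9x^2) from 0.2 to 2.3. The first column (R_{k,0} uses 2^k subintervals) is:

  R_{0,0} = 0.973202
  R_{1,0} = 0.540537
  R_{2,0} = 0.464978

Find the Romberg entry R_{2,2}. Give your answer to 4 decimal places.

Richardson extrapolation on the trapezoidal column (denominator 4−1=3):
R_{1,1} = (4·0.540537 − 0.973202) / 3 = 0.396315
R_{2,1} = (4·0.464978 − 0.540537) / 3 = 0.439792
R_{2,2} = 0.439792 + (0.439792 − 0.396315)/15 = 0.442690

0.4427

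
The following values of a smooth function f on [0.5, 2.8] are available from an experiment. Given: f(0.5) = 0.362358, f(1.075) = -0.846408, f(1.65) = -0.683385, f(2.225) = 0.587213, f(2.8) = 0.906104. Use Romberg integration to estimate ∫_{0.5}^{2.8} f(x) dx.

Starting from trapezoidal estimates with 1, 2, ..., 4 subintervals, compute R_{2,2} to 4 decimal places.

-0.1946

R_{0,0} (trapezoid, 1 panel, h=2.3000): 1.458731
R_{1,0} (trapezoid, 2 panels, h=1.1500): -0.056527
R_{2,0} (trapezoid, 4 panels, h=0.5750): -0.177301
R_{1,1} = -0.056527 + (-0.056527 − 1.458731)/3 = -0.561613
R_{2,1} = -0.177301 + (-0.177301 − (-0.056527))/3 = -0.217559
R_{2,2} = -0.217559 + (-0.217559 − (-0.561613))/15 = -0.194622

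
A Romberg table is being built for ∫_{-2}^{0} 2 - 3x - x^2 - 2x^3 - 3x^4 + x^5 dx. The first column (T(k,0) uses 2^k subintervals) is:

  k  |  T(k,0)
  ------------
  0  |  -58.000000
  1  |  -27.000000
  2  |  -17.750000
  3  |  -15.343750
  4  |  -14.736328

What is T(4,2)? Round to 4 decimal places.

-14.5333

Richardson extrapolation on the trapezoidal column (denominator 4−1=3):
T(3,1) = (4·(-15.343750) − (-17.750000)) / 3 = -14.541667
T(4,1) = -14.736328 + (-14.736328 − (-15.343750))/3 = -14.533854
T(4,2) = -14.533854 + (-14.533854 − (-14.541667))/15 = -14.533333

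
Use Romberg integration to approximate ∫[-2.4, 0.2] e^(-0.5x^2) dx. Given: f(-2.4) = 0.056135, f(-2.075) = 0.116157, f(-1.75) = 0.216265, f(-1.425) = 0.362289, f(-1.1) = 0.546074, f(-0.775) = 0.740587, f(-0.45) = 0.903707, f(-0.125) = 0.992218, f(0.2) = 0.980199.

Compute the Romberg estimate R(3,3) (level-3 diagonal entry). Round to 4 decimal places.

R(0,0) (trapezoid, 1 panel, h=2.6000): 1.347234
R(1,0) (trapezoid, 2 panels, h=1.3000): 1.383513
R(2,0) (trapezoid, 4 panels, h=0.6500): 1.419738
R(3,0) (trapezoid, 8 panels, h=0.3250): 1.428526
R(1,1) = 1.383513 + (1.383513 − 1.347234)/3 = 1.395606
R(2,1) = 1.419738 + (1.419738 − 1.383513)/3 = 1.431813
R(3,1) = 1.428526 + (1.428526 − 1.419738)/3 = 1.431455
R(2,2) = 1.431813 + (1.431813 − 1.395606)/15 = 1.434227
R(3,2) = 1.431455 + (1.431455 − 1.431813)/15 = 1.431431
R(3,3) = 1.431431 + (1.431431 − 1.434227)/63 = 1.431387

1.4314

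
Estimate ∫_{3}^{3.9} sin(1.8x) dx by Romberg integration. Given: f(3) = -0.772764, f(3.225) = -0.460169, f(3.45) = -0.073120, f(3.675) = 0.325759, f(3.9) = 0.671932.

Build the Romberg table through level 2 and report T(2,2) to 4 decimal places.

-0.0588

T(0,0) (trapezoid, 1 panel, h=0.9000): -0.045374
T(1,0) (trapezoid, 2 panels, h=0.4500): -0.055591
T(2,0) (trapezoid, 4 panels, h=0.2250): -0.058038
T(1,1) = -0.055591 + (-0.055591 − (-0.045374))/3 = -0.058997
T(2,1) = -0.058038 + (-0.058038 − (-0.055591))/3 = -0.058854
T(2,2) = -0.058854 + (-0.058854 − (-0.058997))/15 = -0.058844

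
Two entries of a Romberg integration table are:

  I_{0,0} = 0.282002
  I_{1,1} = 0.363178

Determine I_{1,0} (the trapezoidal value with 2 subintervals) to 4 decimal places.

0.3429

From I_{1,1} = (4·I_{1,0} − I_{0,0})/3, solve for I_{1,0}:
4·I_{1,0} = 3·0.363178 + 0.282002 = 1.371536
I_{1,0} = 0.342884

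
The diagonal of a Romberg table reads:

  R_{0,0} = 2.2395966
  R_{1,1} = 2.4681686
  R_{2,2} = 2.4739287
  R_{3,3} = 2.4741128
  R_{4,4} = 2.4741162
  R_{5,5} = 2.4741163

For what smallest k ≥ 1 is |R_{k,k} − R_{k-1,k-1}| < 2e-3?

k = 3

|R_{1,1} − R_{0,0}| = 0.2285720 ≥ 2e-3
|R_{2,2} − R_{1,1}| = 0.0057601 ≥ 2e-3
|R_{3,3} − R_{2,2}| = 0.0001841 < 2e-3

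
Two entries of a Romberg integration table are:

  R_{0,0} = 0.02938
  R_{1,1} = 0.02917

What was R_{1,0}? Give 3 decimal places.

0.029

From R_{1,1} = (4·R_{1,0} − R_{0,0})/3, solve for R_{1,0}:
4·R_{1,0} = 3·0.02917 + 0.02938 = 0.11689
R_{1,0} = 0.02922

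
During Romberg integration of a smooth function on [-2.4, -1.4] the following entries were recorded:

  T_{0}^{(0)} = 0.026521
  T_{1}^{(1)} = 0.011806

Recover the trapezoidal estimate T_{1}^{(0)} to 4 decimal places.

0.0155

From T_{1}^{(1)} = (4·T_{1}^{(0)} − T_{0}^{(0)})/3, solve for T_{1}^{(0)}:
4·T_{1}^{(0)} = 3·0.011806 + 0.026521 = 0.061939
T_{1}^{(0)} = 0.015485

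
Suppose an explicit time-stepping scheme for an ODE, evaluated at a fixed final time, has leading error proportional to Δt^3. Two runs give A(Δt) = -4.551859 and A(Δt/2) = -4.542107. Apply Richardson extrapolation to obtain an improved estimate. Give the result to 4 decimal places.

-4.5407

The leading error scales as Δt^3; refining by a factor of 2 reduces it by 2^3 = 8.
Extrapolated value = (8·A(Δt/2) − A(Δt)) / (8 − 1)
= (8·(-4.542107) − (-4.551859)) / 7
= -31.784997 / 7 = -4.540714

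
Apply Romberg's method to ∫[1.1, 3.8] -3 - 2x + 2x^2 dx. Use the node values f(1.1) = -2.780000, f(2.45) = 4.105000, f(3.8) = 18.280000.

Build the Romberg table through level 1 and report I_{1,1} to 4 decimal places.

I_{0,0} (trapezoid, 1 panel, h=2.7000): 20.925000
I_{1,0} (trapezoid, 2 panels, h=1.3500): 16.004250
I_{1,1} = 16.004250 + (16.004250 − 20.925000)/3 = 14.364000

14.3640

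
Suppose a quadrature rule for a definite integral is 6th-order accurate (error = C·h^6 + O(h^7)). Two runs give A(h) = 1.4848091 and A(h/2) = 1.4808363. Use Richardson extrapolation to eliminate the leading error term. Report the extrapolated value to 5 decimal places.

1.48077

The leading error scales as h^6; refining by a factor of 2 reduces it by 2^6 = 64.
Extrapolated value = (64·A(h/2) − A(h)) / (64 − 1)
= (64·1.4808363 − 1.4848091) / 63
= 93.2887141 / 63 = 1.4807732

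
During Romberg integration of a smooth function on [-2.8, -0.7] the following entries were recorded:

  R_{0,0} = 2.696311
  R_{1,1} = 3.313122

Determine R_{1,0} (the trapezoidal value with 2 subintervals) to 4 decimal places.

3.1589

From R_{1,1} = (4·R_{1,0} − R_{0,0})/3, solve for R_{1,0}:
4·R_{1,0} = 3·3.313122 + 2.696311 = 12.635677
R_{1,0} = 3.158919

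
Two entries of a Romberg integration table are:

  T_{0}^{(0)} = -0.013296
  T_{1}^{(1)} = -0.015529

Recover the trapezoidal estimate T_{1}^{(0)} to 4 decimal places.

-0.0150

From T_{1}^{(1)} = (4·T_{1}^{(0)} − T_{0}^{(0)})/3, solve for T_{1}^{(0)}:
4·T_{1}^{(0)} = 3·(-0.015529) + (-0.013296) = -0.059883
T_{1}^{(0)} = -0.014971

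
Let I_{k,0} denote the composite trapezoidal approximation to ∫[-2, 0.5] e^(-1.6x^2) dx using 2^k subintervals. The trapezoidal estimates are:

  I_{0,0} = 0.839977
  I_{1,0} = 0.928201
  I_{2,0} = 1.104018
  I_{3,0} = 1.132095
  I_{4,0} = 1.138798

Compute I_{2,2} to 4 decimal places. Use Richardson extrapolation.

Richardson extrapolation on the trapezoidal column (denominator 4−1=3):
I_{1,1} = (4·0.928201 − 0.839977) / 3 = 0.957609
I_{2,1} = 1.104018 + (1.104018 − 0.928201)/3 = 1.162624
I_{2,2} = (16·1.162624 − 0.957609) / 15 = 1.176292

1.1763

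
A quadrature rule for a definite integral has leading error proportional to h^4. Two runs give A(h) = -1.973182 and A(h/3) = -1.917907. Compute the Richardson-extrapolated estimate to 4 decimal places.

Extrapolated value = (81·A(h/3) − A(h)) / (81 − 1)
= (81·(-1.917907) − (-1.973182)) / 80
= -153.377285 / 80 = -1.917216

-1.9172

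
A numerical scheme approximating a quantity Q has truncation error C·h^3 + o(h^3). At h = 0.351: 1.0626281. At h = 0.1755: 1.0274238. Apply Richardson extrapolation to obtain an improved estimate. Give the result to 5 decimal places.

The leading error scales as h^3; refining by a factor of 2 reduces it by 2^3 = 8.
Extrapolated value = (8·A(h/2) − A(h)) / (8 − 1)
= (8·1.0274238 − 1.0626281) / 7
= 7.1567623 / 7 = 1.0223946

1.02239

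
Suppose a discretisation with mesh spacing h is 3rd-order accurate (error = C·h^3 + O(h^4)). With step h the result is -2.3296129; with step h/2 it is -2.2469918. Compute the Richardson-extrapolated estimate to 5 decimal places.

The leading error scales as h^3; refining by a factor of 2 reduces it by 2^3 = 8.
Extrapolated value = (8·A(h/2) − A(h)) / (8 − 1)
= (8·(-2.2469918) − (-2.3296129)) / 7
= -15.6463215 / 7 = -2.2351888

-2.23519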